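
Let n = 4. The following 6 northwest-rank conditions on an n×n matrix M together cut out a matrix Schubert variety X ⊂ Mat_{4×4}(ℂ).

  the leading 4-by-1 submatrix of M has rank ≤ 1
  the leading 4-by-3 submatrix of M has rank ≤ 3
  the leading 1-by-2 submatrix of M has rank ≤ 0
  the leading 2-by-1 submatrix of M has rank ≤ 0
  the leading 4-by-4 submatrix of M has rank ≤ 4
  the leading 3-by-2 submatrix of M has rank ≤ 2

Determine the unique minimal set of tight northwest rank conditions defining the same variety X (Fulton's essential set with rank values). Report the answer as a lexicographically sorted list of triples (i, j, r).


Recovering R(i,j) via the rank-extension bound from the 6 conditions:

  R[1]: 0 0 1 1
  R[2]: 0 1 2 2
  R[3]: 1 2 3 3
  R[4]: 1 2 3 4

the unique w with this rank table is (3, 2, 1, 4).

Fulton essential set (2 of the 3 Rothe cells):

[(1, 2, 0), (2, 1, 0)]


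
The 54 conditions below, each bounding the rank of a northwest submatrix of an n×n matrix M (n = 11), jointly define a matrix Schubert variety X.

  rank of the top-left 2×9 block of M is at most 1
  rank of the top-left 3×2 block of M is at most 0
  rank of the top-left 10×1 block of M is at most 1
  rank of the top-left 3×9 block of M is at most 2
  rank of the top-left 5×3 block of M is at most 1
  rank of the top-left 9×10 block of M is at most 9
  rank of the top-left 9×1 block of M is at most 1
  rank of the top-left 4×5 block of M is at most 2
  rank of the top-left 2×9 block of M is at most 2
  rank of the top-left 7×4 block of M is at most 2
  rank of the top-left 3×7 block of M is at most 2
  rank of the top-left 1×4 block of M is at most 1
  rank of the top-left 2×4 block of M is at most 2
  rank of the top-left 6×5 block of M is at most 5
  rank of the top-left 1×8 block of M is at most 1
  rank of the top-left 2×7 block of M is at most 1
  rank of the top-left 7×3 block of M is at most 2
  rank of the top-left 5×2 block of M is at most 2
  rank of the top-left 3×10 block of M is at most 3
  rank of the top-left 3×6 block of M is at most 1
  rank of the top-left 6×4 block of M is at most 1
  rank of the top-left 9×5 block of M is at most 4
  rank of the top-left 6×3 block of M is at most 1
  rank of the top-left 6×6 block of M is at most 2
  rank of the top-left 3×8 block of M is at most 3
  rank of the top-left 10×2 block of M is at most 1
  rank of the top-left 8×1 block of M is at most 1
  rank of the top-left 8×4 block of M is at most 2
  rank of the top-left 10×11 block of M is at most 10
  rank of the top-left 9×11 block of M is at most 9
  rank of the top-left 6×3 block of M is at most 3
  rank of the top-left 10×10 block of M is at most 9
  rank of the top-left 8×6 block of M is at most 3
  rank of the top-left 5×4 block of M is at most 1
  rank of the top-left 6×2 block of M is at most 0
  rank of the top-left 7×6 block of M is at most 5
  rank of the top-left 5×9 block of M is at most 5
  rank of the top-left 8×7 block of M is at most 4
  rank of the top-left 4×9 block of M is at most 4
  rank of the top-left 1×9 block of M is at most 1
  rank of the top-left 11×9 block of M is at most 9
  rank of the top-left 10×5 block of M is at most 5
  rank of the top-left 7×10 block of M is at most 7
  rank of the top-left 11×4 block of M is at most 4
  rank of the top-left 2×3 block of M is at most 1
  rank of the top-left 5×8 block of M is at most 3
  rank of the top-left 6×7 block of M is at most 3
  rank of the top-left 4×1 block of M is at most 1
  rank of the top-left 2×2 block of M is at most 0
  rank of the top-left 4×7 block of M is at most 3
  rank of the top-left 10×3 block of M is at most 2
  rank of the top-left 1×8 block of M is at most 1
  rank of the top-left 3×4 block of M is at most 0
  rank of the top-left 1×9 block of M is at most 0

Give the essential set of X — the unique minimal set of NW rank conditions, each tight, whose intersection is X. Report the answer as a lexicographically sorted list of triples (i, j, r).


Reconstructing r_w from the 54 given conditions:

  row 1: 0 | 0 | 0 | 0 | 0 | 0 | 0 | 0 | 0 | 1 | 1
  row 2: 0 | 0 | 0 | 0 | 1 | 1 | 1 | 1 | 1 | 2 | 2
  row 3: 0 | 0 | 0 | 0 | 1 | 1 | 2 | 2 | 2 | 3 | 3
  row 4: 0 | 0 | 1 | 1 | 2 | 2 | 3 | 3 | 3 | 4 | 4
  row 5: 0 | 0 | 1 | 1 | 2 | 2 | 3 | 3 | 4 | 5 | 5
  row 6: 0 | 0 | 1 | 1 | 2 | 2 | 3 | 4 | 5 | 6 | 6
  row 7: 1 | 1 | 2 | 2 | 3 | 3 | 4 | 5 | 6 | 7 | 7
  row 8: 1 | 1 | 2 | 2 | 3 | 3 | 4 | 5 | 6 | 7 | 8
  row 9: 1 | 1 | 2 | 3 | 4 | 4 | 5 | 6 | 7 | 8 | 9
  row 10: 1 | 1 | 2 | 3 | 4 | 5 | 6 | 7 | 8 | 9 | 10
  row 11: 1 | 2 | 3 | 4 | 5 | 6 | 7 | 8 | 9 | 10 | 11

reading off 1-entries of Δ²R: w = (10, 5, 7, 3, 9, 8, 1, 11, 4, 6, 2).

|D(w)|=34, |Ess(w)|=10:

[(1, 9, 0), (3, 4, 0), (3, 6, 1), (5, 8, 3), (6, 2, 0), (6, 4, 1), (6, 6, 2), (8, 4, 2), (8, 6, 3), (10, 2, 1)]


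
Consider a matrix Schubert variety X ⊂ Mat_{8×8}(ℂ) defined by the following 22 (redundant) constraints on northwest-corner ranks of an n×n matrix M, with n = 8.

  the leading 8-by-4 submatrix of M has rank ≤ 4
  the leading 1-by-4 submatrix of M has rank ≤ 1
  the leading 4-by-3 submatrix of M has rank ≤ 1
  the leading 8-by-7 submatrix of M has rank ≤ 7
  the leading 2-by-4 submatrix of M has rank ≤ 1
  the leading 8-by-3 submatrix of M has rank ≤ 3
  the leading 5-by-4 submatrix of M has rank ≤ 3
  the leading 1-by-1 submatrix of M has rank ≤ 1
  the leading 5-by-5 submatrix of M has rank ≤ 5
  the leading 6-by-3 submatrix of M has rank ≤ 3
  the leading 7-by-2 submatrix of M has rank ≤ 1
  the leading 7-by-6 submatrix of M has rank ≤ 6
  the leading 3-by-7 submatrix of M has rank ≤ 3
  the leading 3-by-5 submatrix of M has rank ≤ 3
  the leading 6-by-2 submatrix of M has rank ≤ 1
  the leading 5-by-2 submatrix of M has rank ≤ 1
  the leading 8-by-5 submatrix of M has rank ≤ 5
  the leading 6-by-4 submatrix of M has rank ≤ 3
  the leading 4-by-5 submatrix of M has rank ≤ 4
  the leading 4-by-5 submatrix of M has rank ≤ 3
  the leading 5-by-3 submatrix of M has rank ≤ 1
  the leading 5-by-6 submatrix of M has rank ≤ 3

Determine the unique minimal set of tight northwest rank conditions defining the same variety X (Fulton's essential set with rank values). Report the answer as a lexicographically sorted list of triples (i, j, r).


Recovering R(i,j) via the rank-extension bound from the 22 conditions:

  row 1: 1 1 1 1 1 1 1 1
  row 2: 1 1 1 1 2 2 2 2
  row 3: 1 1 1 2 3 3 3 3
  row 4: 1 1 1 2 3 3 4 4
  row 5: 1 1 1 2 3 3 4 5
  row 6: 1 1 2 3 4 4 5 6
  row 7: 1 1 2 3 4 5 6 7
  row 8: 1 2 3 4 5 6 7 8

reading off 1-entries of Δ²R: w = (1, 5, 4, 7, 8, 3, 6, 2).

Rothe diagram D(w) (13 cells), 4 SE-corners (essential conditions):

[(2, 4, 1), (5, 3, 1), (5, 6, 3), (7, 2, 1)]


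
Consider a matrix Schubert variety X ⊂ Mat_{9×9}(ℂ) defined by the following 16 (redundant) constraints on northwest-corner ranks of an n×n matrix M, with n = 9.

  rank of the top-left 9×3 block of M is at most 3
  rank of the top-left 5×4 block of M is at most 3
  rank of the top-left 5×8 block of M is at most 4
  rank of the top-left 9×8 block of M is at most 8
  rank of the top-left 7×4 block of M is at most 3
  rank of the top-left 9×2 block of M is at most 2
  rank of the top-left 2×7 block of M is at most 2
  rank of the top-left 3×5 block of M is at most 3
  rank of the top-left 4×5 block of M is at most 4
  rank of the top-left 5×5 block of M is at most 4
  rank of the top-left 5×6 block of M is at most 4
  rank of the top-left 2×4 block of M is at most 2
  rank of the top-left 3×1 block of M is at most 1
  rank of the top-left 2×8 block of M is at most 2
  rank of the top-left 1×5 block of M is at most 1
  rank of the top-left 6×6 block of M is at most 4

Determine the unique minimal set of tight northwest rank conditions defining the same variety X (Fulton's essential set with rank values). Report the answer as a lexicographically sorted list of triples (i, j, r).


Recovering R(i,j) via the rank-extension bound from the 16 conditions:

  i=1: 1, 1, 1, 1, 1, 1, 1, 1, 1
  i=2: 1, 2, 2, 2, 2, 2, 2, 2, 2
  i=3: 1, 2, 3, 3, 3, 3, 3, 3, 3
  i=4: 1, 2, 3, 3, 4, 4, 4, 4, 4
  i=5: 1, 2, 3, 3, 4, 4, 4, 4, 5
  i=6: 1, 2, 3, 3, 4, 4, 5, 5, 6
  i=7: 1, 2, 3, 3, 4, 5, 6, 6, 7
  i=8: 1, 2, 3, 4, 5, 6, 7, 7, 8
  i=9: 1, 2, 3, 4, 5, 6, 7, 8, 9

second differences of R give the permutation w = (1, 2, 3, 5, 9, 7, 6, 4, 8).

ℓ(w)=8; the 3 essential cells (i,j,r):

[(5, 8, 4), (6, 6, 4), (7, 4, 3)]


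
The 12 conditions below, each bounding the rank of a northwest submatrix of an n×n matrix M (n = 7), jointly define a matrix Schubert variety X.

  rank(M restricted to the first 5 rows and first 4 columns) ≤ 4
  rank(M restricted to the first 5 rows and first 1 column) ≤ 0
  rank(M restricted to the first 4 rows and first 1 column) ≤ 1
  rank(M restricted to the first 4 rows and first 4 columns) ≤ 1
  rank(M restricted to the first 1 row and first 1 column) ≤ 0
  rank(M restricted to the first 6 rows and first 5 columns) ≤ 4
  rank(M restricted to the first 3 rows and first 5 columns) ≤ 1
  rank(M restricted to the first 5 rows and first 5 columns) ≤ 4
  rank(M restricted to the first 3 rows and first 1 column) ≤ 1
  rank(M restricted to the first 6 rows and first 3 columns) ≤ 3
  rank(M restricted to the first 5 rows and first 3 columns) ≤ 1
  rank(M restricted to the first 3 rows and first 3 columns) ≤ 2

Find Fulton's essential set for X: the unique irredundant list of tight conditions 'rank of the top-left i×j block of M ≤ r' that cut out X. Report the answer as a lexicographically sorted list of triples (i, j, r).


Computing R[i][j] = min implied NW-rank bound (n=7, 12 conditions):

  0 | 1 | 1 | 1 | 1 | 1 | 1
  0 | 1 | 1 | 1 | 1 | 2 | 2
  0 | 1 | 1 | 1 | 1 | 2 | 3
  0 | 1 | 1 | 1 | 2 | 3 | 4
  0 | 1 | 1 | 2 | 3 | 4 | 5
  1 | 2 | 2 | 3 | 4 | 5 | 6
  1 | 2 | 3 | 4 | 5 | 6 | 7

giving w = (2, 6, 7, 5, 4, 1, 3) via Δ²R.

|D(w)|=14, |Ess(w)|=4:

[(3, 5, 1), (4, 4, 1), (5, 1, 0), (5, 3, 1)]


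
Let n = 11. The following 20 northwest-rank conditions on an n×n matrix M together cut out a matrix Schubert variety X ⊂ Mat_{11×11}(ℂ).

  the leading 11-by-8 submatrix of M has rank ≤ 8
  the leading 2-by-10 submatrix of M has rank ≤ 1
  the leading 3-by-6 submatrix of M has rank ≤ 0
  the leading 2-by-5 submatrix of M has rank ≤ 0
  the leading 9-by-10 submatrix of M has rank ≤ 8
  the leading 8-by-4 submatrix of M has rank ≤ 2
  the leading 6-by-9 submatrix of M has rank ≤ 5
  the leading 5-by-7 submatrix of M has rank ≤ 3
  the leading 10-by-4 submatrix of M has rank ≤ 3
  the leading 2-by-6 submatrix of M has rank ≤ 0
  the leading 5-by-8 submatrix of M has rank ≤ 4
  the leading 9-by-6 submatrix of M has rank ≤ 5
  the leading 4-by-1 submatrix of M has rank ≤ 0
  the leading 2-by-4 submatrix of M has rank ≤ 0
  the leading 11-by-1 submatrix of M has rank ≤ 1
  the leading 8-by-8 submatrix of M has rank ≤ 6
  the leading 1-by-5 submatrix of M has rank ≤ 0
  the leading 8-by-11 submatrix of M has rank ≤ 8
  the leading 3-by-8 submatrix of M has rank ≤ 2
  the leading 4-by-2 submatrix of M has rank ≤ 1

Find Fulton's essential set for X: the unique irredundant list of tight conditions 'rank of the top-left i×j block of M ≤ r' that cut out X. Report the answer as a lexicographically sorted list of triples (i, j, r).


Propagating the 20 rank bounds to every northwest block:

  0 0 0 0 0 0 1 1 1 1 1
  0 0 0 0 0 0 1 1 1 1 2
  0 0 0 0 0 0 1 2 2 2 3
  0 1 1 1 1 1 2 3 3 3 4
  1 2 2 2 2 2 3 4 4 4 5
  1 2 2 2 3 3 4 5 5 5 6
  1 2 2 2 3 4 5 6 6 6 7
  1 2 2 2 3 4 5 6 7 7 8
  1 2 3 3 4 5 6 7 8 8 9
  1 2 3 3 4 5 6 7 8 9 10
  1 2 3 4 5 6 7 8 9 10 11

the unique w with this rank table is (7, 11, 8, 2, 1, 5, 6, 9, 3, 10, 4).

|D(w)|=29, |Ess(w)|=5:

[(2, 10, 1), (3, 6, 0), (4, 1, 0), (8, 4, 2), (10, 4, 3)]


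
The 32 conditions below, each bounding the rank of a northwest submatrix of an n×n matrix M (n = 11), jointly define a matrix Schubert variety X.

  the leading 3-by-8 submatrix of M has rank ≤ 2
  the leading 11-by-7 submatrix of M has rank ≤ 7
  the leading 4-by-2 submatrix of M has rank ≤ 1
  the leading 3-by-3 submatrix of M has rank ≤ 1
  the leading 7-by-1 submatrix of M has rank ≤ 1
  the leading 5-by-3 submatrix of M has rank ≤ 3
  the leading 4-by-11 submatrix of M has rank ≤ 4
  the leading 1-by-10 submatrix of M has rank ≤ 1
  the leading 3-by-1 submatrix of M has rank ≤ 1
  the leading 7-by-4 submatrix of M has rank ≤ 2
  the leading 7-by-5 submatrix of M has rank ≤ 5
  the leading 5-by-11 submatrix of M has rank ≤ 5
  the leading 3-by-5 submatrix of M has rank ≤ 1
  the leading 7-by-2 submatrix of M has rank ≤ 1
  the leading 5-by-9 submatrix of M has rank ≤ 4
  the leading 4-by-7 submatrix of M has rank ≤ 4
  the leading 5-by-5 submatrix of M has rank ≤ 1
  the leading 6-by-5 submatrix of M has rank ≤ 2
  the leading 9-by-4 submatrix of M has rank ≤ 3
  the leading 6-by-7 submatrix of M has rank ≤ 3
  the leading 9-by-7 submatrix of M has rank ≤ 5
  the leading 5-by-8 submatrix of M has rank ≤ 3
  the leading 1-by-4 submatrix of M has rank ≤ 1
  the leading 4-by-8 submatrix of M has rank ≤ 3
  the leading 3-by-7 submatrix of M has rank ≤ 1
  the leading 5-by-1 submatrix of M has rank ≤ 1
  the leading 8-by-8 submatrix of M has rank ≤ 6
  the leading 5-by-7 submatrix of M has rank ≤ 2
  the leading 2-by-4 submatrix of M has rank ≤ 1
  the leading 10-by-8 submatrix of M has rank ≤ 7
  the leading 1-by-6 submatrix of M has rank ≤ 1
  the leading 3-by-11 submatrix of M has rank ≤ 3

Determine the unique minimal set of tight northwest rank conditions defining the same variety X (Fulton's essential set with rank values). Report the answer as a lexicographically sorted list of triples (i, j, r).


Reconstructing r_w from the 32 given conditions:

  R[1]: 1, 1, 1, 1, 1, 1, 1, 1, 1, 1, 1
  R[2]: 1, 1, 1, 1, 1, 1, 1, 2, 2, 2, 2
  R[3]: 1, 1, 1, 1, 1, 1, 1, 2, 3, 3, 3
  R[4]: 1, 1, 1, 1, 1, 2, 2, 3, 4, 4, 4
  R[5]: 1, 1, 1, 1, 1, 2, 2, 3, 4, 5, 5
  R[6]: 1, 1, 2, 2, 2, 3, 3, 4, 5, 6, 6
  R[7]: 1, 1, 2, 2, 3, 4, 4, 5, 6, 7, 7
  R[8]: 1, 2, 3, 3, 4, 5, 5, 6, 7, 8, 8
  R[9]: 1, 2, 3, 3, 4, 5, 5, 6, 7, 8, 9
  R[10]: 1, 2, 3, 4, 5, 6, 6, 7, 8, 9, 10
  R[11]: 1, 2, 3, 4, 5, 6, 7, 8, 9, 10, 11

the unique w with this rank table is (1, 8, 9, 6, 10, 3, 5, 2, 11, 4, 7).

Rothe diagram D(w) (26 cells), 7 SE-corners (essential conditions):

[(3, 7, 1), (5, 5, 1), (5, 7, 2), (7, 2, 1), (7, 4, 2), (9, 4, 3), (9, 7, 5)]


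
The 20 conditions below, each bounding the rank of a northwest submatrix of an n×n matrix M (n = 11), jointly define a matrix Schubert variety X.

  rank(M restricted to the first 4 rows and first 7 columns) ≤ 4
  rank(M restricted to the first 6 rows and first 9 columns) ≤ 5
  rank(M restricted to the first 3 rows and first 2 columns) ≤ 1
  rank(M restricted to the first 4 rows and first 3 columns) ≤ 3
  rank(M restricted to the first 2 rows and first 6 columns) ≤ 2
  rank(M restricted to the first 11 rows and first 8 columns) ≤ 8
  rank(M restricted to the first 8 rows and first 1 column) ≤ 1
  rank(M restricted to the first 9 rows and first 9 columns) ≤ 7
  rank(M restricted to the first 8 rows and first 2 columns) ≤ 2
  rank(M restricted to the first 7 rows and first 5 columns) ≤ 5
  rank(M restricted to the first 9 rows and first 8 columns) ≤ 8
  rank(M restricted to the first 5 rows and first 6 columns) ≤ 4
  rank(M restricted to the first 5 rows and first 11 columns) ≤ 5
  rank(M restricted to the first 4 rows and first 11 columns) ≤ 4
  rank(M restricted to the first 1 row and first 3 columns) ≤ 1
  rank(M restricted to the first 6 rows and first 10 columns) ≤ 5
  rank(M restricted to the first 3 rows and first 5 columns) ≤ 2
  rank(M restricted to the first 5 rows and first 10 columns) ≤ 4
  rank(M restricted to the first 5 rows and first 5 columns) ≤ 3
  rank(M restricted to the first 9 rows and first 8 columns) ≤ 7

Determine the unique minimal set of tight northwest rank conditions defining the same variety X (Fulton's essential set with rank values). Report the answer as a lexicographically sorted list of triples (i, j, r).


Rank table r_w(11×11) implied by the 20 constraints:

  R[1]: 1  1  1  1  1  1  1  1  1  1  1
  R[2]: 1  1  2  2  2  2  2  2  2  2  2
  R[3]: 1  1  2  2  2  3  3  3  3  3  3
  R[4]: 1  2  3  3  3  4  4  4  4  4  4
  R[5]: 1  2  3  3  3  4  4  4  4  4  5
  R[6]: 1  2  3  4  4  5  5  5  5  5  6
  R[7]: 1  2  3  4  5  6  6  6  6  6  7
  R[8]: 1  2  3  4  5  6  7  7  7  7  8
  R[9]: 1  2  3  4  5  6  7  7  7  8  9
  R[10]: 1  2  3  4  5  6  7  8  8  9  10
  R[11]: 1  2  3  4  5  6  7  8  9  10  11

reading off 1-entries of Δ²R: w = (1, 3, 6, 2, 11, 4, 5, 7, 10, 8, 9).

|D(w)|=12, |Ess(w)|=5:

[(3, 2, 1), (3, 5, 2), (5, 5, 3), (5, 10, 4), (9, 9, 7)]


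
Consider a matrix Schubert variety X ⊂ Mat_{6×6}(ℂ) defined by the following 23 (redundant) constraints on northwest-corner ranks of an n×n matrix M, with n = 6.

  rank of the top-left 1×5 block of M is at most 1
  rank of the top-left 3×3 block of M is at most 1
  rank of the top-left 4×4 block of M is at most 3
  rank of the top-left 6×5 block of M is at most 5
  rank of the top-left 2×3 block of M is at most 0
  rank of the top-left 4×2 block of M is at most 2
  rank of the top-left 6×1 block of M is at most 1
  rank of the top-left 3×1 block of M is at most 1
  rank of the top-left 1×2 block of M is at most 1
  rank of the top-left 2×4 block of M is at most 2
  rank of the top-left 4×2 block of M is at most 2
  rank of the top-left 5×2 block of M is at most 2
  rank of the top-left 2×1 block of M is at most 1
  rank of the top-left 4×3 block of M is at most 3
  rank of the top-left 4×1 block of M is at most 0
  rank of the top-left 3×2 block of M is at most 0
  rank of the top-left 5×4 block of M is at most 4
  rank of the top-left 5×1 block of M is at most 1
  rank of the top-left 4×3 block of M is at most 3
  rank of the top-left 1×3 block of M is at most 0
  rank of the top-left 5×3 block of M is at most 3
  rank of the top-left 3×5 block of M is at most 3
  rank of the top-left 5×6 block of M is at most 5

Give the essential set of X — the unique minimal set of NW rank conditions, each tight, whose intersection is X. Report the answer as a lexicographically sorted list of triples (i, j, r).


Rank table r_w(6×6) implied by the 23 constraints:

  0 0 0 1 1 1
  0 0 0 1 2 2
  0 0 1 2 3 3
  0 1 2 3 4 4
  1 2 3 4 5 5
  1 2 3 4 5 6

the unique w with this rank table is (4, 5, 3, 2, 1, 6).

3 SE-corners of the 9-cell Rothe diagram give Ess(w):

[(2, 3, 0), (3, 2, 0), (4, 1, 0)]


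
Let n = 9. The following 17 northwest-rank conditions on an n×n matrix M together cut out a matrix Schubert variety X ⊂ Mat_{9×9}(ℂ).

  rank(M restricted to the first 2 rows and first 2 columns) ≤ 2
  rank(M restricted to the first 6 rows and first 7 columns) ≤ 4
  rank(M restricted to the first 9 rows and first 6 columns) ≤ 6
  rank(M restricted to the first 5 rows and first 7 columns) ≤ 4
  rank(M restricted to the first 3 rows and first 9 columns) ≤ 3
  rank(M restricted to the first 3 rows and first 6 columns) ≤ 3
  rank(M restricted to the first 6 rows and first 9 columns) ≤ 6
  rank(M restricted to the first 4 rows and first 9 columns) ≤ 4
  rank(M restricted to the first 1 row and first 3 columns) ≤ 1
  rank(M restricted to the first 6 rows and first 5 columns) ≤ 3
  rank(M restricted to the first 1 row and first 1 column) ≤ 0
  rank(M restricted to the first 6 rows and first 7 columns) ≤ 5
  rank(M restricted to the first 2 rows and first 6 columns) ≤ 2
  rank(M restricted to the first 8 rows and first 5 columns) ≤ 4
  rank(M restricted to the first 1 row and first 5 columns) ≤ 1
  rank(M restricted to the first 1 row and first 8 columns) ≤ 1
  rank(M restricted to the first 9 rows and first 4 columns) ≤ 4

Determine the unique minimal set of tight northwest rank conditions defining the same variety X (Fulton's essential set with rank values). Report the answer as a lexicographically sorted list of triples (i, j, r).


Recovering R(i,j) via the rank-extension bound from the 17 conditions:

  i=1: 0 | 1 | 1 | 1 | 1 | 1 | 1 | 1 | 1
  i=2: 1 | 2 | 2 | 2 | 2 | 2 | 2 | 2 | 2
  i=3: 1 | 2 | 3 | 3 | 3 | 3 | 3 | 3 | 3
  i=4: 1 | 2 | 3 | 3 | 3 | 4 | 4 | 4 | 4
  i=5: 1 | 2 | 3 | 3 | 3 | 4 | 4 | 5 | 5
  i=6: 1 | 2 | 3 | 3 | 3 | 4 | 4 | 5 | 6
  i=7: 1 | 2 | 3 | 4 | 4 | 5 | 5 | 6 | 7
  i=8: 1 | 2 | 3 | 4 | 4 | 5 | 6 | 7 | 8
  i=9: 1 | 2 | 3 | 4 | 5 | 6 | 7 | 8 | 9

the unique w with this rank table is (2, 1, 3, 6, 8, 9, 4, 7, 5).

Rothe diagram D(w) (10 cells), 4 SE-corners (essential conditions):

[(1, 1, 0), (6, 5, 3), (6, 7, 4), (8, 5, 4)]


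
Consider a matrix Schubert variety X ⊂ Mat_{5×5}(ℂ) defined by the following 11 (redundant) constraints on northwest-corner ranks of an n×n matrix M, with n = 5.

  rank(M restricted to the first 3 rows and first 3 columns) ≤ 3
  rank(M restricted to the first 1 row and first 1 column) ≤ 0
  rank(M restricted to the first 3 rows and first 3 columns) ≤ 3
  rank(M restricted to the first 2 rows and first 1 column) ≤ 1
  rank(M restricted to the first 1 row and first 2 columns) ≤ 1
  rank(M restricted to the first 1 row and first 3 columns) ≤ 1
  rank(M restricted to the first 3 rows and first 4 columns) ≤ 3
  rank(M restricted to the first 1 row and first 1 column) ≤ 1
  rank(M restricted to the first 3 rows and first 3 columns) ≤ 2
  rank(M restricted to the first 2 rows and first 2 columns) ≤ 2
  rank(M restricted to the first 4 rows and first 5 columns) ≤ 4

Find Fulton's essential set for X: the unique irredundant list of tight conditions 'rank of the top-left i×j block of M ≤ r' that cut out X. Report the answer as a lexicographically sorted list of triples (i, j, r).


Recovering R(i,j) via the rank-extension bound from the 11 conditions:

  0  1  1  1  1
  1  2  2  2  2
  1  2  2  3  3
  1  2  3  4  4
  1  2  3  4  5

the unique w with this rank table is (2, 1, 4, 3, 5).

|D(w)|=2, |Ess(w)|=2:

[(1, 1, 0), (3, 3, 2)]


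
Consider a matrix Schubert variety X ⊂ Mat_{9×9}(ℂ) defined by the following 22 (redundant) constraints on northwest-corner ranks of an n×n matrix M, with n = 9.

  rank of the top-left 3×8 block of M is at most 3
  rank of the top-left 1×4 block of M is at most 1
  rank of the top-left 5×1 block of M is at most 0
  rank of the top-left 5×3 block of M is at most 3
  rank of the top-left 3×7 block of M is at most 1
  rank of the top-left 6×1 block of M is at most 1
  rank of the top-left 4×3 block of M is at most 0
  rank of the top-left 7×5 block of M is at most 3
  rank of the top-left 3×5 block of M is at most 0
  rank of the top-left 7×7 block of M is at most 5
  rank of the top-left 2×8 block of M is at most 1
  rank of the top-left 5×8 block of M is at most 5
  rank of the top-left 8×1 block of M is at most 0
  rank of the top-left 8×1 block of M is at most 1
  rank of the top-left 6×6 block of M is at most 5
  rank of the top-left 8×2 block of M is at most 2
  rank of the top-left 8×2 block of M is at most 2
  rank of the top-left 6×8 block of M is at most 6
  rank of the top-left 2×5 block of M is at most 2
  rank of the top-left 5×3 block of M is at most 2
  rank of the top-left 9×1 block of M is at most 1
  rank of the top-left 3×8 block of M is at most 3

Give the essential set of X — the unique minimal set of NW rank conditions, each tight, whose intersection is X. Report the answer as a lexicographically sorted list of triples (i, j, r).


The tightest implied rank at each (i,j), from the 22 conditions:

  i=1: 0 | 0 | 0 | 0 | 0 | 1 | 1 | 1 | 1
  i=2: 0 | 0 | 0 | 0 | 0 | 1 | 1 | 1 | 2
  i=3: 0 | 0 | 0 | 0 | 0 | 1 | 1 | 2 | 3
  i=4: 0 | 0 | 0 | 1 | 1 | 2 | 2 | 3 | 4
  i=5: 0 | 1 | 1 | 2 | 2 | 3 | 3 | 4 | 5
  i=6: 0 | 1 | 2 | 3 | 3 | 4 | 4 | 5 | 6
  i=7: 0 | 1 | 2 | 3 | 3 | 4 | 5 | 6 | 7
  i=8: 0 | 1 | 2 | 3 | 4 | 5 | 6 | 7 | 8
  i=9: 1 | 2 | 3 | 4 | 5 | 6 | 7 | 8 | 9

the unique w with this rank table is (6, 9, 8, 4, 2, 3, 7, 5, 1).

6 SE-corners of the 26-cell Rothe diagram give Ess(w):

[(2, 8, 1), (3, 5, 0), (3, 7, 1), (4, 3, 0), (7, 5, 3), (8, 1, 0)]


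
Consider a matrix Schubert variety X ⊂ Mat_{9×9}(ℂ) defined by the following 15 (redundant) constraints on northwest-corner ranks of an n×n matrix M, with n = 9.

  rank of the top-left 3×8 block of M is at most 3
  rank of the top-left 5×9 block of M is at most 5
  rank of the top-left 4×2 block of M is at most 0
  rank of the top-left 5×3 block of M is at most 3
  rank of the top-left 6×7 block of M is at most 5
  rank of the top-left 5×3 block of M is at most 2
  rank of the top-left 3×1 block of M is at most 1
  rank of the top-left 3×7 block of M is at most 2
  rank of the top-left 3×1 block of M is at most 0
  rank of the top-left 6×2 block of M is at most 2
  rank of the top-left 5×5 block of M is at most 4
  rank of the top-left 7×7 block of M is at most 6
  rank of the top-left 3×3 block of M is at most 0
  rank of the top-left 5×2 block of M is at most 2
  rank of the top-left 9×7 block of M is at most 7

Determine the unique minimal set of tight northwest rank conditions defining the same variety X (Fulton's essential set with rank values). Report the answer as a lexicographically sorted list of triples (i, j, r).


Computing R[i][j] = min implied NW-rank bound (n=9, 15 conditions):

  R[1]: 0 | 0 | 0 | 1 | 1 | 1 | 1 | 1 | 1
  R[2]: 0 | 0 | 0 | 1 | 2 | 2 | 2 | 2 | 2
  R[3]: 0 | 0 | 0 | 1 | 2 | 2 | 2 | 3 | 3
  R[4]: 0 | 0 | 1 | 2 | 3 | 3 | 3 | 4 | 4
  R[5]: 1 | 1 | 2 | 3 | 4 | 4 | 4 | 5 | 5
  R[6]: 1 | 2 | 3 | 4 | 5 | 5 | 5 | 6 | 6
  R[7]: 1 | 2 | 3 | 4 | 5 | 6 | 6 | 7 | 7
  R[8]: 1 | 2 | 3 | 4 | 5 | 6 | 7 | 8 | 8
  R[9]: 1 | 2 | 3 | 4 | 5 | 6 | 7 | 8 | 9

giving w = (4, 5, 8, 3, 1, 2, 6, 7, 9) via Δ²R.

3 SE-corners of the 13-cell Rothe diagram give Ess(w):

[(3, 3, 0), (3, 7, 2), (4, 2, 0)]


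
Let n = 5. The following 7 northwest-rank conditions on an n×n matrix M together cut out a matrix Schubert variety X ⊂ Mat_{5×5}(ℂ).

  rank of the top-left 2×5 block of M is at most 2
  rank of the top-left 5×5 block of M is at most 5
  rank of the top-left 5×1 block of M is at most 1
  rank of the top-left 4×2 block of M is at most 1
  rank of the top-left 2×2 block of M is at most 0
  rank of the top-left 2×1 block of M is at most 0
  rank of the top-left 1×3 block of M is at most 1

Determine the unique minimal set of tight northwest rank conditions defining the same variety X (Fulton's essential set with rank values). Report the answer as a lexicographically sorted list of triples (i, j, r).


Reconstructing r_w from the 7 given conditions:

  0 0 1 1 1
  0 0 1 2 2
  1 1 2 3 3
  1 1 2 3 4
  1 2 3 4 5

so w = (3, 4, 1, 5, 2).

Fulton essential set (2 of the 5 Rothe cells):

[(2, 2, 0), (4, 2, 1)]


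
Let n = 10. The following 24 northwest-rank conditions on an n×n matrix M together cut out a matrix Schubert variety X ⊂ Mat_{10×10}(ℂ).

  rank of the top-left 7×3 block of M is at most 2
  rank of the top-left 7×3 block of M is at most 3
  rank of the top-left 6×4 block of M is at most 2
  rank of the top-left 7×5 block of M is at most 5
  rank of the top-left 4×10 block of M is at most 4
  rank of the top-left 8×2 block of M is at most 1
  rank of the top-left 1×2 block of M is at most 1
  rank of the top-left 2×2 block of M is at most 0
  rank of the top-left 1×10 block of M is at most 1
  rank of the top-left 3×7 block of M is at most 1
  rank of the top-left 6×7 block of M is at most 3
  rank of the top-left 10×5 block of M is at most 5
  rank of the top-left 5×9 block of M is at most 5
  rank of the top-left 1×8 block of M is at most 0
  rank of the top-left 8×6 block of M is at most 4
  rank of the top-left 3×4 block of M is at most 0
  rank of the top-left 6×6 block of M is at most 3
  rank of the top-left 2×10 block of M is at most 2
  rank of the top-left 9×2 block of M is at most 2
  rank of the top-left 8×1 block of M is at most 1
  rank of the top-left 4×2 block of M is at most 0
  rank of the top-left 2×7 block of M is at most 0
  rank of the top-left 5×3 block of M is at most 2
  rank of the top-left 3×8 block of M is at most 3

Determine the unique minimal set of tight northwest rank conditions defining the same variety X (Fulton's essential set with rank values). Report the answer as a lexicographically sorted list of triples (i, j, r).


Rank table r_w(10×10) implied by the 24 constraints:

  0 0 0 0 0 0 0 0 1 1
  0 0 0 0 0 0 0 1 2 2
  0 0 0 0 1 1 1 2 3 3
  0 0 1 1 2 2 2 3 4 4
  1 1 2 2 3 3 3 4 5 5
  1 1 2 2 3 3 3 4 5 6
  1 1 2 3 4 4 4 5 6 7
  1 1 2 3 4 4 5 6 7 8
  1 2 3 4 5 5 6 7 8 9
  1 2 3 4 5 6 7 8 9 10

the unique w with this rank table is (9, 8, 5, 3, 1, 10, 4, 7, 2, 6).

ℓ(w)=28; the 8 essential cells (i,j,r):

[(1, 8, 0), (2, 7, 0), (3, 4, 0), (4, 2, 0), (6, 4, 2), (6, 7, 3), (8, 2, 1), (8, 6, 4)]


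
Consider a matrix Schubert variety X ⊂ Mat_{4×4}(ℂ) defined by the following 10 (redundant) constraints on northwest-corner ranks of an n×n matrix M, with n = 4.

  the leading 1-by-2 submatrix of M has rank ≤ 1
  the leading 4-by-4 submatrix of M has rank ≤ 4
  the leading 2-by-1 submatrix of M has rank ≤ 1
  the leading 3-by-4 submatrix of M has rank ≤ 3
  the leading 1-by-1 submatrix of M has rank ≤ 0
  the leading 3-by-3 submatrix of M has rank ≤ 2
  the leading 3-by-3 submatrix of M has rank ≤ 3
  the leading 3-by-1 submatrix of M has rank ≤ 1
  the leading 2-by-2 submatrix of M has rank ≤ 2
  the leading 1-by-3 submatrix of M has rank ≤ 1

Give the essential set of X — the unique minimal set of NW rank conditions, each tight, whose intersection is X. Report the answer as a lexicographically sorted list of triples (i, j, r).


Rank table r_w(4×4) implied by the 10 constraints:

  i=1: 0, 1, 1, 1
  i=2: 1, 2, 2, 2
  i=3: 1, 2, 2, 3
  i=4: 1, 2, 3, 4

second differences of R give the permutation w = (2, 1, 4, 3).

ℓ(w)=2; the 2 essential cells (i,j,r):

[(1, 1, 0), (3, 3, 2)]


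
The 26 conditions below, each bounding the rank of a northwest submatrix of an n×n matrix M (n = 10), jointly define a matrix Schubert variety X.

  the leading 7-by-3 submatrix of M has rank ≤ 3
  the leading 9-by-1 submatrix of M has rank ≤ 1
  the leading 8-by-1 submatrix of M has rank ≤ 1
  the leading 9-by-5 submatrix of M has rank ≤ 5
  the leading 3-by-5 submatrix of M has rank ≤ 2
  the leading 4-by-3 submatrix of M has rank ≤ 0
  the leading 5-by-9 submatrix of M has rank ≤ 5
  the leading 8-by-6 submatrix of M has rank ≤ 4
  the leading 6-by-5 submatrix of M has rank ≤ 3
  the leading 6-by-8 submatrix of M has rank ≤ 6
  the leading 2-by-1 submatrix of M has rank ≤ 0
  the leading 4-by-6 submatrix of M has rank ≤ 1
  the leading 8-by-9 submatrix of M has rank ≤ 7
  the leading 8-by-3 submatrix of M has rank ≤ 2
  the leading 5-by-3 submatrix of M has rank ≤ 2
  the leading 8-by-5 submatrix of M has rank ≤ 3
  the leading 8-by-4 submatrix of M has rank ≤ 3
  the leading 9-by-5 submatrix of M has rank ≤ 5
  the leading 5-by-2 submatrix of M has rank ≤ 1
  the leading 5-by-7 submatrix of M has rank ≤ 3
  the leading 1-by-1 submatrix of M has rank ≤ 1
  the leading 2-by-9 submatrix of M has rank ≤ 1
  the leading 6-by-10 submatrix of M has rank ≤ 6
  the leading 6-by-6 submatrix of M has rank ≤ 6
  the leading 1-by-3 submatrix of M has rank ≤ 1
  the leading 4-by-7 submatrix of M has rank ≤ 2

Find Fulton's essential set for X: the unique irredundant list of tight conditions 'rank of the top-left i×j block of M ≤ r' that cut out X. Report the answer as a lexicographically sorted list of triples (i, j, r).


The tightest implied rank at each (i,j), from the 26 conditions:

  R[1]: 0 | 0 | 0 | 1 | 1 | 1 | 1 | 1 | 1 | 1
  R[2]: 0 | 0 | 0 | 1 | 1 | 1 | 1 | 1 | 1 | 2
  R[3]: 0 | 0 | 0 | 1 | 1 | 1 | 2 | 2 | 2 | 3
  R[4]: 0 | 0 | 0 | 1 | 1 | 1 | 2 | 3 | 3 | 4
  R[5]: 1 | 1 | 1 | 2 | 2 | 2 | 3 | 4 | 4 | 5
  R[6]: 1 | 2 | 2 | 3 | 3 | 3 | 4 | 5 | 5 | 6
  R[7]: 1 | 2 | 2 | 3 | 3 | 4 | 5 | 6 | 6 | 7
  R[8]: 1 | 2 | 2 | 3 | 3 | 4 | 5 | 6 | 7 | 8
  R[9]: 1 | 2 | 3 | 4 | 4 | 5 | 6 | 7 | 8 | 9
  R[10]: 1 | 2 | 3 | 4 | 5 | 6 | 7 | 8 | 9 | 10

second differences of R give the permutation w = (4, 10, 7, 8, 1, 2, 6, 9, 3, 5).

D(w) has 25 cells with 5 SE-corners; essential set:

[(2, 9, 1), (4, 3, 0), (4, 6, 1), (8, 3, 2), (8, 5, 3)]


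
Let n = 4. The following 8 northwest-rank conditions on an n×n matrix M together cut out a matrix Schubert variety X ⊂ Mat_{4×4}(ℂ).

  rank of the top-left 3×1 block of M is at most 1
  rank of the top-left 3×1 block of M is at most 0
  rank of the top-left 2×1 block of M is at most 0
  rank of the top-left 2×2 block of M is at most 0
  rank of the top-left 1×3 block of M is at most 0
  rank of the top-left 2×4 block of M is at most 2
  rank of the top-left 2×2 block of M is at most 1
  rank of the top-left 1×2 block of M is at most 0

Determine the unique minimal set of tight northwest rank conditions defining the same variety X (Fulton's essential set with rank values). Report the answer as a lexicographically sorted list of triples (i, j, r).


Recovering R(i,j) via the rank-extension bound from the 8 conditions:

  row 1: 0, 0, 0, 1
  row 2: 0, 0, 1, 2
  row 3: 0, 1, 2, 3
  row 4: 1, 2, 3, 4

the unique w with this rank table is (4, 3, 2, 1).

Rothe diagram D(w) (6 cells), 3 SE-corners (essential conditions):

[(1, 3, 0), (2, 2, 0), (3, 1, 0)]


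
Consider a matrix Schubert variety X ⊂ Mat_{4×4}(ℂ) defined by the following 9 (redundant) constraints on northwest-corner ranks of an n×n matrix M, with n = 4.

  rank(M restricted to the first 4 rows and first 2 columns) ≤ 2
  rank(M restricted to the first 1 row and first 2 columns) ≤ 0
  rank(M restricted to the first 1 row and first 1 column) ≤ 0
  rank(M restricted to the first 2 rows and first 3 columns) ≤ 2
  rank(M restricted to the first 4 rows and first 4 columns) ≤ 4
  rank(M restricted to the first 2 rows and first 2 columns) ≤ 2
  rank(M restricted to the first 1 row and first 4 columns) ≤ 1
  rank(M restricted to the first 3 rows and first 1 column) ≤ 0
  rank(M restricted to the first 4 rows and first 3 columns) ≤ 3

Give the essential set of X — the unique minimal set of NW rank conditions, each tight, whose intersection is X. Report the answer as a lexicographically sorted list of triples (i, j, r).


Propagating the 9 rank bounds to every northwest block:

  i=1: 0  0  1  1
  i=2: 0  1  2  2
  i=3: 0  1  2  3
  i=4: 1  2  3  4

hence w(1..4) = (3, 2, 4, 1).

Rothe diagram D(w) (4 cells), 2 SE-corners (essential conditions):

[(1, 2, 0), (3, 1, 0)]


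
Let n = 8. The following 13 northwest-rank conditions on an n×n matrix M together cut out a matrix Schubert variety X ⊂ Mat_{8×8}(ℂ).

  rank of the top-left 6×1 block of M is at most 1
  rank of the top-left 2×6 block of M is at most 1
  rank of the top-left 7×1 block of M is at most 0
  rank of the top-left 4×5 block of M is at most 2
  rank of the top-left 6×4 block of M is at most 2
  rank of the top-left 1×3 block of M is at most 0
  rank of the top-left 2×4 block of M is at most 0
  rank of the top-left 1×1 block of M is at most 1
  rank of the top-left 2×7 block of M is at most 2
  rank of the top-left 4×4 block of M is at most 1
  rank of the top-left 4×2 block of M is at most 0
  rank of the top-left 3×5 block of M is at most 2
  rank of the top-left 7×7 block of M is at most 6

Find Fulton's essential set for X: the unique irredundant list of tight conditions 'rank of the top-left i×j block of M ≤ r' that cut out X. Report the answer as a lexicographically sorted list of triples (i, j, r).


Recovering R(i,j) via the rank-extension bound from the 13 conditions:

  row 1: 0 0 0 0 1 1 1 1
  row 2: 0 0 0 0 1 1 2 2
  row 3: 0 0 1 1 2 2 3 3
  row 4: 0 0 1 1 2 3 4 4
  row 5: 0 1 2 2 3 4 5 5
  row 6: 0 1 2 2 3 4 5 6
  row 7: 0 1 2 3 4 5 6 7
  row 8: 1 2 3 4 5 6 7 8

so w = (5, 7, 3, 6, 2, 8, 4, 1).

|D(w)|=18, |Ess(w)|=6:

[(2, 4, 0), (2, 6, 1), (4, 2, 0), (4, 4, 1), (6, 4, 2), (7, 1, 0)]


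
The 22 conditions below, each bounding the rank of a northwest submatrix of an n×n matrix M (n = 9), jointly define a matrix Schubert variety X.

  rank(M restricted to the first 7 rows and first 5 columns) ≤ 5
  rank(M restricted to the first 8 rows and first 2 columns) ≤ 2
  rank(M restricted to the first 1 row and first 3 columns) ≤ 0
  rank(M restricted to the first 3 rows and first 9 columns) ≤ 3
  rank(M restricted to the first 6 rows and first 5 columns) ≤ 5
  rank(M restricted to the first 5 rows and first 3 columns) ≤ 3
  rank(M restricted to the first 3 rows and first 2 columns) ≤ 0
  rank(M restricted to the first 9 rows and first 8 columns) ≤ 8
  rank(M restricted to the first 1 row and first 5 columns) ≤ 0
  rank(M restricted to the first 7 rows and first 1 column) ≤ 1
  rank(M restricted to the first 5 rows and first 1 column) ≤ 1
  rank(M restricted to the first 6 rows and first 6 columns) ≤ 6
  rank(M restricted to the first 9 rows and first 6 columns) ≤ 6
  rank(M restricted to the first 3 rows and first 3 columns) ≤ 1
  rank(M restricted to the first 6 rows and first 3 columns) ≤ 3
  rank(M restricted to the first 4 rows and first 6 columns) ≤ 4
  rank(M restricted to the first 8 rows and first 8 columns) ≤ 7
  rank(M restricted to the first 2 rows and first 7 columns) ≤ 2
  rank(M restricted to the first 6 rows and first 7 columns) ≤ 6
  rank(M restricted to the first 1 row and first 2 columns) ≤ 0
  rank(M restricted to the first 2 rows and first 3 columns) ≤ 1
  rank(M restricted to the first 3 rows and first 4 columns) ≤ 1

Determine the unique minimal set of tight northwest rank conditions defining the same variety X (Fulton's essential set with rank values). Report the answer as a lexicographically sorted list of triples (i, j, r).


Computing R[i][j] = min implied NW-rank bound (n=9, 22 conditions):

  0 0 0 0 0 1 1 1 1
  0 0 1 1 1 2 2 2 2
  0 0 1 1 2 3 3 3 3
  1 1 2 2 3 4 4 4 4
  1 2 3 3 4 5 5 5 5
  1 2 3 4 5 6 6 6 6
  1 2 3 4 5 6 7 7 7
  1 2 3 4 5 6 7 7 8
  1 2 3 4 5 6 7 8 9

second differences of R give the permutation w = (6, 3, 5, 1, 2, 4, 7, 9, 8).

4 SE-corners of the 11-cell Rothe diagram give Ess(w):

[(1, 5, 0), (3, 2, 0), (3, 4, 1), (8, 8, 7)]


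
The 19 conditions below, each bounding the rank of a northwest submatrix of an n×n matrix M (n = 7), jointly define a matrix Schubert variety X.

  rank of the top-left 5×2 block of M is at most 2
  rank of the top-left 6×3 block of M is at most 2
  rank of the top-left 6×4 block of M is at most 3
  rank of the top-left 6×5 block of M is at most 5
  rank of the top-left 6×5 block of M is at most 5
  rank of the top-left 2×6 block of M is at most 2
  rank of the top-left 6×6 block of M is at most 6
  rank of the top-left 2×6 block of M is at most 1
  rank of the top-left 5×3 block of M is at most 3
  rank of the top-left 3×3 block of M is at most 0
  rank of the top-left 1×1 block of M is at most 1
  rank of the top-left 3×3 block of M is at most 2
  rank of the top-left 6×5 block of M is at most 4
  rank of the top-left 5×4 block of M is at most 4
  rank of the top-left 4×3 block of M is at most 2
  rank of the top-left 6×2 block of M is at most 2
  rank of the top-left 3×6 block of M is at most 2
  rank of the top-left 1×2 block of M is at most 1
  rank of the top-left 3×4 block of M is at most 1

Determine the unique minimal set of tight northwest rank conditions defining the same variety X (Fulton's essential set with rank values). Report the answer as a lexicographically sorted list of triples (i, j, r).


Propagating the 19 rank bounds to every northwest block:

  row 1: 0 0 0 1 1 1 1
  row 2: 0 0 0 1 1 1 2
  row 3: 0 0 0 1 2 2 3
  row 4: 1 1 1 2 3 3 4
  row 5: 1 2 2 3 4 4 5
  row 6: 1 2 2 3 4 5 6
  row 7: 1 2 3 4 5 6 7

the unique w with this rank table is (4, 7, 5, 1, 2, 6, 3).

ℓ(w)=12; the 3 essential cells (i,j,r):

[(2, 6, 1), (3, 3, 0), (6, 3, 2)]
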